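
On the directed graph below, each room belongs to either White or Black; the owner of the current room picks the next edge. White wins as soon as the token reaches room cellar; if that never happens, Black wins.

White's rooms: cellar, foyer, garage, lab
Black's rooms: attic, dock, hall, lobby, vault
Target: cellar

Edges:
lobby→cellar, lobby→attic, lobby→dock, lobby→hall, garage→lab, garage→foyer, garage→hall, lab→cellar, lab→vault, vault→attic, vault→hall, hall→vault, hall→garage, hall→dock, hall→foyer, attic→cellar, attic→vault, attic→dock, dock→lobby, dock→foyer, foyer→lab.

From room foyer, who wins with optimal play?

White

A0 = {cellar}
A1: add {lab} — lab (White) has lab→cellar.
A2: add {foyer, garage} — garage (White) has garage→lab; foyer (White) has foyer→lab.
A3 = A2; e.g. attic (Black) can still go to vault. Fixed point.
foyer ∈ A2, so White can force the target.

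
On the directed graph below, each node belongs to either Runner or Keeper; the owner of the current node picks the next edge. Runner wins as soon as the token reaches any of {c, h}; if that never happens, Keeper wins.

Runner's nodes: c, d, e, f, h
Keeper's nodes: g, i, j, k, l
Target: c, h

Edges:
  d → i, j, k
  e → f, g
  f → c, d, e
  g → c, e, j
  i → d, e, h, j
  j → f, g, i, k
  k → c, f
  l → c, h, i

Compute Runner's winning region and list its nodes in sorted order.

c, d, e, f, h, k

A0 = {c, h}
A1: add {f} — f (Runner) has f→c.
A2: add {e, k} — e (Runner) has e→f; k (Keeper): all of {c, f} already in.
A3: add {d} — d (Runner) has d→k.
A4 = A3; e.g. g (Keeper) can still go to j. Fixed point.
Runner's winning region = {c, d, e, f, h, k}.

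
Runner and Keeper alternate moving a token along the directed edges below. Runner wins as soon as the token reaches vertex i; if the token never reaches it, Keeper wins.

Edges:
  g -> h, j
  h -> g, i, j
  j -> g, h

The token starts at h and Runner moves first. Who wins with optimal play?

Track states (vertex, player-to-move).
A0 = {(i,Runner), (i,Keeper)}
A1: add {(h,Runner)}.
(h,Runner) ∈ A1 ⇒ Runner forces the target.

Runner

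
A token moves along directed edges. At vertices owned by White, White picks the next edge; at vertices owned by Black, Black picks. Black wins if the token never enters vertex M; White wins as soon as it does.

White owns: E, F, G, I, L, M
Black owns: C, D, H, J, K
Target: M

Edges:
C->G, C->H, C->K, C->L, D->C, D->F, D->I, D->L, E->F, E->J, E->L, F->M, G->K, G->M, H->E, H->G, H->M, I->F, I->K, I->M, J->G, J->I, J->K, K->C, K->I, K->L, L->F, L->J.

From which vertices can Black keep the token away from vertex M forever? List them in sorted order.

C, D, J, K

A0 = {M}
A1: add {F, G, I} — F (White) has F→M; G (White) has G→M; I (White) has I→M.
A2: add {E, L} — E (White) has E→F; L (White) has L→F.
A3: add {H} — H (Black): all of {E, G, M} already in.
A4 = A3; e.g. C (Black) can still go to K. Fixed point.
White's attractor = {E, F, G, H, I, L, M}; Black avoids the target exactly from the complement.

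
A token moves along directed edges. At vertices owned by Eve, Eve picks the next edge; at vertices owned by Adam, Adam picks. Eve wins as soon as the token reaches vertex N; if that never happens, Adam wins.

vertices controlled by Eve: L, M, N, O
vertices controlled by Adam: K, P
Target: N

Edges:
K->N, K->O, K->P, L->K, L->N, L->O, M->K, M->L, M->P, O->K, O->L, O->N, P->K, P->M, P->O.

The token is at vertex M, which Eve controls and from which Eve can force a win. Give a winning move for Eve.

L

A0 = {N}
A1: add {L, O} — L (Eve) has L→N; O (Eve) has O→N.
A2: add {M} — M (Eve) has M→L.
A3 = A2; e.g. K (Adam) can still go to P. Fixed point.
From M, successor L is in the attractor (rank 1); the other successors K, P are not.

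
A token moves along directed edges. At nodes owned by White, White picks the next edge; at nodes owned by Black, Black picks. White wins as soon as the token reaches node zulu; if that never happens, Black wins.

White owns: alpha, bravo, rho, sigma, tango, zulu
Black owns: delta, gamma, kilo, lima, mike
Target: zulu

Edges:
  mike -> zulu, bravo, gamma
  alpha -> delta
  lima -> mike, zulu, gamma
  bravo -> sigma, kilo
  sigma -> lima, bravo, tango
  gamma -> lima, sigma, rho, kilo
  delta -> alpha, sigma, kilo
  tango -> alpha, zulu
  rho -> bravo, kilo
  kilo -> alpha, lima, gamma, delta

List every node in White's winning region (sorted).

bravo, rho, sigma, tango, zulu

A0 = {zulu}
A1: add {tango} — tango (White) has tango→zulu.
A2: add {sigma} — sigma (White) has sigma→tango.
A3: add {bravo} — bravo (White) has bravo→sigma.
A4: add {rho} — rho (White) has rho→bravo.
A5 = A4; e.g. mike (Black) can still go to gamma. Fixed point.
White's winning region = {bravo, rho, sigma, tango, zulu}.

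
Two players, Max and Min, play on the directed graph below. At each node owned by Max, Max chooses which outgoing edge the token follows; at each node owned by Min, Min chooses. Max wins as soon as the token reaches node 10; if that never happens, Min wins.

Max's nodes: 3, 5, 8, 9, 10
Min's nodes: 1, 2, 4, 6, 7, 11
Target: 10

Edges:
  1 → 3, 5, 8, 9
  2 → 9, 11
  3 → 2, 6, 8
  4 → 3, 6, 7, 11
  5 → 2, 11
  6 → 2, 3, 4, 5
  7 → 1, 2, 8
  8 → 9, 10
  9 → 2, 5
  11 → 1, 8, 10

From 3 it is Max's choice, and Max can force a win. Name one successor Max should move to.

A0 = {10}
A1: add {8} — 8 (Max) has 8→10.
A2: add {3} — 3 (Max) has 3→8.
A3 = A2; e.g. 1 (Min) can still go to 5. Fixed point.
From 3, successor 8 is in the attractor (rank 1); the other successors 2, 6 are not.

8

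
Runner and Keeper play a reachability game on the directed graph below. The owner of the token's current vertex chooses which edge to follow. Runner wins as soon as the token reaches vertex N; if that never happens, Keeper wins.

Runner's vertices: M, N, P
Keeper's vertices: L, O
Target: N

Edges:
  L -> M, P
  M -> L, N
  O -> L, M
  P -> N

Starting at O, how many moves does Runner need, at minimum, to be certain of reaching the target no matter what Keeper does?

3

A0 = {N}
A1: add {M, P} — M (Runner) has M→N; P (Runner) has P→N.
A2: add {L} — L (Keeper): all of {M, P} already in.
A3: add {O} — O (Keeper): all of {L, M} already in.
A3 = all vertices. Fixed point.
O enters the attractor at level 3, so Runner can force the target in 3 moves from there.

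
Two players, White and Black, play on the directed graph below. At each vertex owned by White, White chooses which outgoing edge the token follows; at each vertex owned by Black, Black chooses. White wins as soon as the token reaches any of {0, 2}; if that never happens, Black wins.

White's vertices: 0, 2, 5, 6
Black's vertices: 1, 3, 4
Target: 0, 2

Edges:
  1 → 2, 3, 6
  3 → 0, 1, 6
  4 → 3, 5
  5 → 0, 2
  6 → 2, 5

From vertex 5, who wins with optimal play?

A0 = {0, 2}
A1: add {5, 6} — 5 (White) has 5→0; 6 (White) has 6→2.
A2 = A1; e.g. 1 (Black) can still go to 3. Fixed point.
5 ∈ A1, so White can force the target.

White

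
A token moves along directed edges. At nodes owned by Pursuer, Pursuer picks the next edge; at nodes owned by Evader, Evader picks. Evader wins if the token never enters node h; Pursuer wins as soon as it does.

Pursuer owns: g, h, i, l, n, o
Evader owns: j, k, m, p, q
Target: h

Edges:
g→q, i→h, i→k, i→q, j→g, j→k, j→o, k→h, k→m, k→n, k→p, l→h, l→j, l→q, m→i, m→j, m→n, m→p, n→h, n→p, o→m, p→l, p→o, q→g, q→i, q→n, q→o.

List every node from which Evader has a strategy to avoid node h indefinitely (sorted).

A0 = {h}
A1: add {i, l, n} — i (Pursuer) has i→h; l (Pursuer) has l→h; n (Pursuer) has n→h.
A2 = A1; e.g. g (Pursuer) has no edge into A1. Fixed point.
Pursuer's attractor = {h, i, l, n}; Evader avoids the target exactly from the complement.

g, j, k, m, o, p, q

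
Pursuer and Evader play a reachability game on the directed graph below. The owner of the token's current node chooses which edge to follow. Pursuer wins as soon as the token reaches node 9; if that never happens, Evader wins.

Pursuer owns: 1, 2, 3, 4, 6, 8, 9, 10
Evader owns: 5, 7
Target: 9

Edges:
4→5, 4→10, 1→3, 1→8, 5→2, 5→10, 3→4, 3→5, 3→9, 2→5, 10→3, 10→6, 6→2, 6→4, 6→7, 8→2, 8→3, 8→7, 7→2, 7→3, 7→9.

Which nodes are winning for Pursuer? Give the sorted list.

1, 3, 4, 6, 8, 9, 10

A0 = {9}
A1: add {3} — 3 (Pursuer) has 3→9.
A2: add {1, 8, 10} — 1 (Pursuer) has 1→3; 8 (Pursuer) has 8→3; 10 (Pursuer) has 10→3.
A3: add {4} — 4 (Pursuer) has 4→10.
A4: add {6} — 6 (Pursuer) has 6→4.
A5 = A4; e.g. 2 (Pursuer) has no edge into A4. Fixed point.
Pursuer's winning region = {1, 3, 4, 6, 8, 9, 10}.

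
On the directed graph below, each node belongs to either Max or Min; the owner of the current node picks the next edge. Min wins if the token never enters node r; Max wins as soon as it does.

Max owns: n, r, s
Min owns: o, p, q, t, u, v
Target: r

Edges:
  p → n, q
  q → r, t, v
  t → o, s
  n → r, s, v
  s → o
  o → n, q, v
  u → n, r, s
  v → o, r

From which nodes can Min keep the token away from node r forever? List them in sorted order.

A0 = {r}
A1: add {n} — n (Max) has n→r.
A2 = A1; e.g. o (Min) can still go to q. Fixed point.
Max's attractor = {n, r}; Min avoids the target exactly from the complement.

o, p, q, s, t, u, v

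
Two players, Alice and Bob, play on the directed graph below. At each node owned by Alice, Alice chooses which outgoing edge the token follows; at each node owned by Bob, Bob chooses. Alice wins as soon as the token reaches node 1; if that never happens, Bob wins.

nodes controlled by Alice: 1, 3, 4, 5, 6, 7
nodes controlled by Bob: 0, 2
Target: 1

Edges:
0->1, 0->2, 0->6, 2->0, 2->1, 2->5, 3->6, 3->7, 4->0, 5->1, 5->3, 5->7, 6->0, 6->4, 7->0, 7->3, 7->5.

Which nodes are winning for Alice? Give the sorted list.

1, 3, 5, 7

A0 = {1}
A1: add {5} — 5 (Alice) has 5→1.
A2: add {7} — 7 (Alice) has 7→5.
A3: add {3} — 3 (Alice) has 3→7.
A4 = A3; e.g. 0 (Bob) can still go to 2. Fixed point.
Alice's winning region = {1, 3, 5, 7}.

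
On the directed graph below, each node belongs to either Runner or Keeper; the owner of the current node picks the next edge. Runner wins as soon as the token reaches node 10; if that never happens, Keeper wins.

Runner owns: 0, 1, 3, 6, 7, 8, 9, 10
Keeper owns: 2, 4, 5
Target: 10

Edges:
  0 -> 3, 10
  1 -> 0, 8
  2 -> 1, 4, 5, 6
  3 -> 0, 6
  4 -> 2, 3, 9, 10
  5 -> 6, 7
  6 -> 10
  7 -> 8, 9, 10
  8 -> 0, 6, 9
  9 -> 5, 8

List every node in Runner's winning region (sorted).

0, 1, 3, 5, 6, 7, 8, 9, 10

A0 = {10}
A1: add {0, 6, 7} — 0 (Runner) has 0→10; 6 (Runner) has 6→10; 7 (Runner) has 7→10.
A2: add {1, 3, 5, 8} — 1 (Runner) has 1→0; 3 (Runner) has 3→0; 5 (Keeper): all of {6, 7} already in; 8 (Runner) has 8→0.
A3: add {9} — 9 (Runner) has 9→5.
A4 = A3; e.g. 2 (Keeper) can still go to 4. Fixed point.
Runner's winning region = {0, 1, 3, 5, 6, 7, 8, 9, 10}.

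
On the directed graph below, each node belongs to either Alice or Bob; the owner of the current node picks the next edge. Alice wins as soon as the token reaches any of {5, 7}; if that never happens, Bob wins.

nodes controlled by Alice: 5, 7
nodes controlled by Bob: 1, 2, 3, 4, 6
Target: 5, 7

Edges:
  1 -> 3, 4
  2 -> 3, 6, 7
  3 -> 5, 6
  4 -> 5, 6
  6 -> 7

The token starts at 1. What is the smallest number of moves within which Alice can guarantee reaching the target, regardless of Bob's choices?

A0 = {5, 7}
A1: add {6} — 6 (Bob): all of {7} already in.
A2: add {3, 4} — 3 (Bob): all of {5, 6} already in; 4 (Bob): all of {5, 6} already in.
A3: add {1, 2} — 1 (Bob): all of {3, 4} already in; 2 (Bob): all of {3, 6, 7} already in.
A3 = all vertices. Fixed point.
1 enters the attractor at level 3, so Alice can force the target in 3 moves from there.

3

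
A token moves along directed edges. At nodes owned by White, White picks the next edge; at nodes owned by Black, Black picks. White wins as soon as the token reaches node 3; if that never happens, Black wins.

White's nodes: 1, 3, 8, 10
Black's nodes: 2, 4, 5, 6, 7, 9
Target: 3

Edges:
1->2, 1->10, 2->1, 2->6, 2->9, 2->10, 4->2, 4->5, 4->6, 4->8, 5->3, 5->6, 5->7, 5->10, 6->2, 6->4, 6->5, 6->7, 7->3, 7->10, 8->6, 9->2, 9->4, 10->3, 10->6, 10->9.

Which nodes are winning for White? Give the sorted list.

1, 3, 7, 10

A0 = {3}
A1: add {10} — 10 (White) has 10→3.
A2: add {1, 7} — 1 (White) has 1→10; 7 (Black): all of {3, 10} already in.
A3 = A2; e.g. 2 (Black) can still go to 6. Fixed point.
White's winning region = {1, 3, 7, 10}.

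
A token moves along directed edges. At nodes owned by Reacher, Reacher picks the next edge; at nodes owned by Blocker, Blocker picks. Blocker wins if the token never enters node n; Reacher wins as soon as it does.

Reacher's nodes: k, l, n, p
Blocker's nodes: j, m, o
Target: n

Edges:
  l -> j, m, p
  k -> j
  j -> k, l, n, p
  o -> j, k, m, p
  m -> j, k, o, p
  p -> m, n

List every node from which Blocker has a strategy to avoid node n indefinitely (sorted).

j, k, m, o

A0 = {n}
A1: add {p} — p (Reacher) has p→n.
A2: add {l} — l (Reacher) has l→p.
A3 = A2; e.g. j (Blocker) can still go to k. Fixed point.
Reacher's attractor = {l, n, p}; Blocker avoids the target exactly from the complement.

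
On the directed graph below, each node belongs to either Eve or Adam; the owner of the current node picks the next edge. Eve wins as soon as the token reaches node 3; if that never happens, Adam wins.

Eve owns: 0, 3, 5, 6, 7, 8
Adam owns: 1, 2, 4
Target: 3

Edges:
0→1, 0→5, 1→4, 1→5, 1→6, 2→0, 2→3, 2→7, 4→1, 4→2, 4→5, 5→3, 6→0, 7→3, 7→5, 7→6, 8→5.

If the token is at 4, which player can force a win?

Adam

A0 = {3}
A1: add {5, 7} — 5 (Eve) has 5→3; 7 (Eve) has 7→3.
A2: add {0, 8} — 0 (Eve) has 0→5; 8 (Eve) has 8→5.
A3: add {2, 6} — 2 (Adam): all of {0, 3, 7} already in; 6 (Eve) has 6→0.
A4 = A3; e.g. 1 (Adam) can still go to 4. Fixed point.
4 never enters the attractor, so Adam can avoid the target forever.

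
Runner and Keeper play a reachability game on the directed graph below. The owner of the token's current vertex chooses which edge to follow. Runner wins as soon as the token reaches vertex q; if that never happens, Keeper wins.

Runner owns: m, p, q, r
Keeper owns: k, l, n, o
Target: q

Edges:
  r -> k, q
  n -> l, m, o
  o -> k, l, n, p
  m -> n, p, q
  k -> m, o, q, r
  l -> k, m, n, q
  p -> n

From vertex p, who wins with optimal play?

Keeper

A0 = {q}
A1: add {m, r} — m (Runner) has m→q; r (Runner) has r→q.
A2 = A1; e.g. k (Keeper) can still go to o. Fixed point.
p never enters the attractor, so Keeper can avoid the target forever.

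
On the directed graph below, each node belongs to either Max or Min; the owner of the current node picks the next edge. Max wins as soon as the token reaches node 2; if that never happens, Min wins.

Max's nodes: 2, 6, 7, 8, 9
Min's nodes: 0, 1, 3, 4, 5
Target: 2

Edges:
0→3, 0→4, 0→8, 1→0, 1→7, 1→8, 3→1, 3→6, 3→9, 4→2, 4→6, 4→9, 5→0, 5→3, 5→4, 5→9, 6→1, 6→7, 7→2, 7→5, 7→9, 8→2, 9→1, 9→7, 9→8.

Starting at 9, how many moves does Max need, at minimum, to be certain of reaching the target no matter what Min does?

2

A0 = {2}
A1: add {7, 8} — 7 (Max) has 7→2; 8 (Max) has 8→2.
A2: add {6, 9} — 6 (Max) has 6→7; 9 (Max) has 9→7.
9 enters the attractor at level 2, so Max can force the target in 2 moves from there.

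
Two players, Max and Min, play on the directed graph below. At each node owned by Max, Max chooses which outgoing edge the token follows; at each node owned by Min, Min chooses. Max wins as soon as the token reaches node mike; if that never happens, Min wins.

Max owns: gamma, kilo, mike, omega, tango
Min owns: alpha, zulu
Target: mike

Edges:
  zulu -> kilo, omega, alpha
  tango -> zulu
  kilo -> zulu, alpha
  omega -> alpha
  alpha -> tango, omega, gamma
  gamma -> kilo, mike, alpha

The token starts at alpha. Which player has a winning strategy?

A0 = {mike}
A1: add {gamma} — gamma (Max) has gamma→mike.
A2 = A1; e.g. zulu (Min) can still go to kilo. Fixed point.
alpha never enters the attractor, so Min can avoid the target forever.

Min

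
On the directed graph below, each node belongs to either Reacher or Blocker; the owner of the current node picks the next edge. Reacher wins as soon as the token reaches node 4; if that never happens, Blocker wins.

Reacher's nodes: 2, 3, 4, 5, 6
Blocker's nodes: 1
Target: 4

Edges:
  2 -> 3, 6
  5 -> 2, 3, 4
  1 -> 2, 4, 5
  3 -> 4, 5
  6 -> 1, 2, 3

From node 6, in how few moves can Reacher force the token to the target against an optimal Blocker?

2

A0 = {4}
A1: add {3, 5} — 3 (Reacher) has 3→4; 5 (Reacher) has 5→4.
A2: add {2, 6} — 2 (Reacher) has 2→3; 6 (Reacher) has 6→3.
6 enters the attractor at level 2, so Reacher can force the target in 2 moves from there.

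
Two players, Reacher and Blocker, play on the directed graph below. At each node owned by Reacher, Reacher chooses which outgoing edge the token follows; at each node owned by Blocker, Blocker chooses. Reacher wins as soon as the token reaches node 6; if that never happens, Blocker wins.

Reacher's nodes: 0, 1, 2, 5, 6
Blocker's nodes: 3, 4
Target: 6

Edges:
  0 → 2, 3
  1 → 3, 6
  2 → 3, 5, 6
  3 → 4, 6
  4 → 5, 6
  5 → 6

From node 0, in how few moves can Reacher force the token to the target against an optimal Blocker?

A0 = {6}
A1: add {1, 2, 5} — 1 (Reacher) has 1→6; 2 (Reacher) has 2→6; 5 (Reacher) has 5→6.
A2: add {0, 4} — 0 (Reacher) has 0→2; 4 (Blocker): all of {5, 6} already in.
0 enters the attractor at level 2, so Reacher can force the target in 2 moves from there.

2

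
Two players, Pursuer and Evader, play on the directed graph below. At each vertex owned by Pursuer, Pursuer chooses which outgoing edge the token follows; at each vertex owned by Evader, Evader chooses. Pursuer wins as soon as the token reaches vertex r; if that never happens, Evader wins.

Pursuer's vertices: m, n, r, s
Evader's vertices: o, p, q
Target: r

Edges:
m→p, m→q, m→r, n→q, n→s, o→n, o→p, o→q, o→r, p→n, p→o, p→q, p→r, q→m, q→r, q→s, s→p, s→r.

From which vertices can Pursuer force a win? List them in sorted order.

A0 = {r}
A1: add {m, s} — m (Pursuer) has m→r; s (Pursuer) has s→r.
A2: add {n, q} — n (Pursuer) has n→s; q (Evader): all of {m, r, s} already in.
A3 = A2; e.g. o (Evader) can still go to p. Fixed point.
Pursuer's winning region = {m, n, q, r, s}.

m, n, q, r, s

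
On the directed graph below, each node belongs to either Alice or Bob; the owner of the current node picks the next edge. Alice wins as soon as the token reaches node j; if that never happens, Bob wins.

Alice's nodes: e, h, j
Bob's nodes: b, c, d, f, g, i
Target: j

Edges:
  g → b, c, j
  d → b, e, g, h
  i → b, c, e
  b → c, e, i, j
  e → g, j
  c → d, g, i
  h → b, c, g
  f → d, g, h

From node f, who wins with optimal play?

A0 = {j}
A1: add {e} — e (Alice) has e→j.
A2 = A1; e.g. b (Bob) can still go to c. Fixed point.
f never enters the attractor, so Bob can avoid the target forever.

Bob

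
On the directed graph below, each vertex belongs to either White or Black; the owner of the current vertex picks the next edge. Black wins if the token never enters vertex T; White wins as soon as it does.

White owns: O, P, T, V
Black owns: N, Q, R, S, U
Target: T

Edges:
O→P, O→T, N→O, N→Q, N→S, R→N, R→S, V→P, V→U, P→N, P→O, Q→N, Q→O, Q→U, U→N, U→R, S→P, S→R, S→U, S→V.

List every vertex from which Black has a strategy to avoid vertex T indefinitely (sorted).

A0 = {T}
A1: add {O} — O (White) has O→T.
A2: add {P} — P (White) has P→O.
A3: add {V} — V (White) has V→P.
A4 = A3; e.g. N (Black) can still go to Q. Fixed point.
White's attractor = {O, P, T, V}; Black avoids the target exactly from the complement.

N, Q, R, S, U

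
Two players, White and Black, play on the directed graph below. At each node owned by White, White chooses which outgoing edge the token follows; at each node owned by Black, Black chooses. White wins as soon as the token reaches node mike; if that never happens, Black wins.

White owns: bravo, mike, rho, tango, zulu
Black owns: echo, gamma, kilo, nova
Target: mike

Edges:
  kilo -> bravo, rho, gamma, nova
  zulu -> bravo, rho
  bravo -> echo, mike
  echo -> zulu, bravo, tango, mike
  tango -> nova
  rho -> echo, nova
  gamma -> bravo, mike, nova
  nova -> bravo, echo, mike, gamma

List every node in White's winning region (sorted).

A0 = {mike}
A1: add {bravo} — bravo (White) has bravo→mike.
A2: add {zulu} — zulu (White) has zulu→bravo.
A3 = A2; e.g. kilo (Black) can still go to rho. Fixed point.
White's winning region = {bravo, mike, zulu}.

bravo, mike, zulu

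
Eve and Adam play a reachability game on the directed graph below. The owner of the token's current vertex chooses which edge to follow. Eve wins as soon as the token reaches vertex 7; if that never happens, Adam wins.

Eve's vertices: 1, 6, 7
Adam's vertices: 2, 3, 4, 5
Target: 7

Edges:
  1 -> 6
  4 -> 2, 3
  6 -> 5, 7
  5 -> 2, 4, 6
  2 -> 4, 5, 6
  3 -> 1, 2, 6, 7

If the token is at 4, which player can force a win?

Adam

A0 = {7}
A1: add {6} — 6 (Eve) has 6→7.
A2: add {1} — 1 (Eve) has 1→6.
A3 = A2; e.g. 2 (Adam) can still go to 4. Fixed point.
4 never enters the attractor, so Adam can avoid the target forever.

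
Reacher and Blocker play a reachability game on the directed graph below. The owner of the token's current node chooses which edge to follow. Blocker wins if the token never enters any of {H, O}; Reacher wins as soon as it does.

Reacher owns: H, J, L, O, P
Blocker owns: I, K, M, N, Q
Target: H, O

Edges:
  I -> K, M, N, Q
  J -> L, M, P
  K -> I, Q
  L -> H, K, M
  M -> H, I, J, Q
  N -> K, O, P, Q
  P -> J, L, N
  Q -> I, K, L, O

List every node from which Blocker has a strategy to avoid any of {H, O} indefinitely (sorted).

I, K, M, N, Q

A0 = {H, O}
A1: add {L} — L (Reacher) has L→H.
A2: add {J, P} — J (Reacher) has J→L; P (Reacher) has P→L.
A3 = A2; e.g. I (Blocker) can still go to K. Fixed point.
Reacher's attractor = {H, J, L, O, P}; Blocker avoids the target exactly from the complement.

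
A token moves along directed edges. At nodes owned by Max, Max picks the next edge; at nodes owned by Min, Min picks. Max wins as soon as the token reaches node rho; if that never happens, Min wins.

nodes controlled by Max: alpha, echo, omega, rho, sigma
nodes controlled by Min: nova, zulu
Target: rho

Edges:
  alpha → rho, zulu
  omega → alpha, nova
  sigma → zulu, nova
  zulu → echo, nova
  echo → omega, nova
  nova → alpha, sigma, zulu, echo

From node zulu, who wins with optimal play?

Min

A0 = {rho}
A1: add {alpha} — alpha (Max) has alpha→rho.
A2: add {omega} — omega (Max) has omega→alpha.
A3: add {echo} — echo (Max) has echo→omega.
A4 = A3; e.g. sigma (Max) has no edge into A3. Fixed point.
zulu never enters the attractor, so Min can avoid the target forever.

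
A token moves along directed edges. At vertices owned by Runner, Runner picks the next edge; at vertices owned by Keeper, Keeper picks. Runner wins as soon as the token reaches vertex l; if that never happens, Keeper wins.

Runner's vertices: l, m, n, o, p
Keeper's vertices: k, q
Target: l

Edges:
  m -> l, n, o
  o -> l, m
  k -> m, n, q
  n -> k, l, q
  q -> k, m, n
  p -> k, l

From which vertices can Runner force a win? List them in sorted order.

A0 = {l}
A1: add {m, n, o, p} — m (Runner) has m→l; n (Runner) has n→l; o (Runner) has o→l; p (Runner) has p→l.
A2 = A1; e.g. k (Keeper) can still go to q. Fixed point.
Runner's winning region = {l, m, n, o, p}.

l, m, n, o, p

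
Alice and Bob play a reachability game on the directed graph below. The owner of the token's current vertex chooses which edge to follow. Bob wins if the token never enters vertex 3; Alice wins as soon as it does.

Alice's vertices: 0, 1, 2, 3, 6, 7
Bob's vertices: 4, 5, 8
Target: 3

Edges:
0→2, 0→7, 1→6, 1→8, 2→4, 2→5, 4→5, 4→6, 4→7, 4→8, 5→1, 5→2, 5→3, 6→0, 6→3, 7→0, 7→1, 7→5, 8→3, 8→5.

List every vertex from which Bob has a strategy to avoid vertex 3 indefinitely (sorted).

2, 4, 5, 8

A0 = {3}
A1: add {6} — 6 (Alice) has 6→3.
A2: add {1} — 1 (Alice) has 1→6.
A3: add {7} — 7 (Alice) has 7→1.
A4: add {0} — 0 (Alice) has 0→7.
A5 = A4; e.g. 2 (Alice) has no edge into A4. Fixed point.
Alice's attractor = {0, 1, 3, 6, 7}; Bob avoids the target exactly from the complement.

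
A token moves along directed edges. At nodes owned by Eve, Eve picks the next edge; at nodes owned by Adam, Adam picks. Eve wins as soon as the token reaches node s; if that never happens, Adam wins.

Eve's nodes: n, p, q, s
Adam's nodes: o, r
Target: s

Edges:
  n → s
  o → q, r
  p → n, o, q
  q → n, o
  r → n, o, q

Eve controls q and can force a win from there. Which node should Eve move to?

A0 = {s}
A1: add {n} — n (Eve) has n→s.
A2: add {p, q} — p (Eve) has p→n; q (Eve) has q→n.
A3 = A2; e.g. o (Adam) can still go to r. Fixed point.
From q, successor n is in the attractor (rank 1); the other successor o is not.

n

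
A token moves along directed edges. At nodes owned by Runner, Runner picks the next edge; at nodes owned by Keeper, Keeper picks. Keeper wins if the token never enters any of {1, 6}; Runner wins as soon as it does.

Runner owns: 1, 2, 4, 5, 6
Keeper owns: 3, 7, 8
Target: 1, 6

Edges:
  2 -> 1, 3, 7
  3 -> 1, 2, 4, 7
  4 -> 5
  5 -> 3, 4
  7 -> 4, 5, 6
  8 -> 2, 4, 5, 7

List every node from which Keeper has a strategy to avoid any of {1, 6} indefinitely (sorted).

3, 4, 5, 7, 8

A0 = {1, 6}
A1: add {2} — 2 (Runner) has 2→1.
A2 = A1; e.g. 3 (Keeper) can still go to 4. Fixed point.
Runner's attractor = {1, 2, 6}; Keeper avoids the target exactly from the complement.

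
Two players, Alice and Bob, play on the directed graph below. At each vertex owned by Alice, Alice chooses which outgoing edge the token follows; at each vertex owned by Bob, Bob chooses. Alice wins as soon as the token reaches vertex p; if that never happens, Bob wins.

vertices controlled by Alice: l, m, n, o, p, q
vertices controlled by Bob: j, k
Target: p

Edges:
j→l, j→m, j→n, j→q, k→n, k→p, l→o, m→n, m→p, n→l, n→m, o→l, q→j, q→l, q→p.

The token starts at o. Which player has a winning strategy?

A0 = {p}
A1: add {m, q} — m (Alice) has m→p; q (Alice) has q→p.
A2: add {n} — n (Alice) has n→m.
A3: add {k} — k (Bob): all of {n, p} already in.
A4 = A3; e.g. j (Bob) can still go to l. Fixed point.
o never enters the attractor, so Bob can avoid the target forever.

Bob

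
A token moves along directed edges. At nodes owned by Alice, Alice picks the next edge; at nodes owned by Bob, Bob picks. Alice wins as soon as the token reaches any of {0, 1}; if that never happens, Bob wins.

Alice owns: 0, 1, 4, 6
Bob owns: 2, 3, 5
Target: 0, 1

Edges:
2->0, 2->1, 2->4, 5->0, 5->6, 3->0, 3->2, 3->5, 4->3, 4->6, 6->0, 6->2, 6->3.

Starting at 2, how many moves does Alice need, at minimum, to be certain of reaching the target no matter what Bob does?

A0 = {0, 1}
A1: add {6} — 6 (Alice) has 6→0.
A2: add {4, 5} — 4 (Alice) has 4→6; 5 (Bob): all of {0, 6} already in.
A3: add {2} — 2 (Bob): all of {0, 1, 4} already in.
2 enters the attractor at level 3, so Alice can force the target in 3 moves from there.

3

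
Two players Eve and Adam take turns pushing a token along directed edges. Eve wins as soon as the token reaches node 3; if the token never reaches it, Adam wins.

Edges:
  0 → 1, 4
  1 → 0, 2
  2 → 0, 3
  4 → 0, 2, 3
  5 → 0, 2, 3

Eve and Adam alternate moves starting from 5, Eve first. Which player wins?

Eve

Track states (vertex, player-to-move).
A0 = {(3,Eve), (3,Adam)}
A1: add {(2,Eve), (4,Eve), (5,Eve)}.
(5,Eve) ∈ A1 ⇒ Eve forces the target.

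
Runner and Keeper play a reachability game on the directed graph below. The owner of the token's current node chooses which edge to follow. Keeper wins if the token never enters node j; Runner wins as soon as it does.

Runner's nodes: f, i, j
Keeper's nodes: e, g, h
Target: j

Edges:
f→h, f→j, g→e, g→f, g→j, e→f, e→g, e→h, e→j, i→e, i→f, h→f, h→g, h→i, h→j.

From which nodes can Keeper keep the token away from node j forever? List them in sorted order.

A0 = {j}
A1: add {f} — f (Runner) has f→j.
A2: add {i} — i (Runner) has i→f.
A3 = A2; e.g. e (Keeper) can still go to g. Fixed point.
Runner's attractor = {f, i, j}; Keeper avoids the target exactly from the complement.

e, g, h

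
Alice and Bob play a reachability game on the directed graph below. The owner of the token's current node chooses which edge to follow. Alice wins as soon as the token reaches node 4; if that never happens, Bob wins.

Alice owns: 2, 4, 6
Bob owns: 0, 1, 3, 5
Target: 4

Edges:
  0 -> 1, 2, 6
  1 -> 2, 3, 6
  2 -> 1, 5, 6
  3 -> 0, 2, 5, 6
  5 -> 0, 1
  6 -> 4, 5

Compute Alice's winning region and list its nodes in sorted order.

2, 4, 6

A0 = {4}
A1: add {6} — 6 (Alice) has 6→4.
A2: add {2} — 2 (Alice) has 2→6.
A3 = A2; e.g. 0 (Bob) can still go to 1. Fixed point.
Alice's winning region = {2, 4, 6}.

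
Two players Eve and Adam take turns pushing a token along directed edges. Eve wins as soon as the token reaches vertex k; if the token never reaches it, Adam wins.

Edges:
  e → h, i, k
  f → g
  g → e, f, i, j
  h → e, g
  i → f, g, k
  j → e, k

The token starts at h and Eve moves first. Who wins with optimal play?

Track states (vertex, player-to-move).
A0 = {(k,Eve), (k,Adam)}
A1: add {(e,Eve), (i,Eve), (j,Eve)}.
A2: add {(j,Adam)}.
A3: add {(g,Eve)}.
A4: add {(f,Adam), (h,Adam)}.
A5 = A4; e.g. (e,Adam) stays out. (h,Eve) never enters ⇒ Adam avoids the target.

Adam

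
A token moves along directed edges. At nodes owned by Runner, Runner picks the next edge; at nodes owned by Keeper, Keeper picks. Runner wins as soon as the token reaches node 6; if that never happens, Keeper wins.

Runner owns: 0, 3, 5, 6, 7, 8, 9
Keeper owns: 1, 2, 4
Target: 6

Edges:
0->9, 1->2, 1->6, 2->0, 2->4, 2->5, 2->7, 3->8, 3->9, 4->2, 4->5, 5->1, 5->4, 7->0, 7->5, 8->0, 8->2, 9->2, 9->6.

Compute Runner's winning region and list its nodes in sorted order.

0, 3, 6, 7, 8, 9

A0 = {6}
A1: add {9} — 9 (Runner) has 9→6.
A2: add {0, 3} — 0 (Runner) has 0→9; 3 (Runner) has 3→9.
A3: add {7, 8} — 7 (Runner) has 7→0; 8 (Runner) has 8→0.
A4 = A3; e.g. 1 (Keeper) can still go to 2. Fixed point.
Runner's winning region = {0, 3, 6, 7, 8, 9}.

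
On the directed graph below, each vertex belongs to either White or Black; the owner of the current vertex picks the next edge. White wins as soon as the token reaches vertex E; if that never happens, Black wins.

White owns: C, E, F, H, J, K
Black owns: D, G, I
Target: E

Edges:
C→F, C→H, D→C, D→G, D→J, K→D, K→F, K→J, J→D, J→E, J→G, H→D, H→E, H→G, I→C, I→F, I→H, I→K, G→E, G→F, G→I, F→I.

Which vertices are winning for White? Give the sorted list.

A0 = {E}
A1: add {H, J} — H (White) has H→E; J (White) has J→E.
A2: add {C, K} — C (White) has C→H; K (White) has K→J.
A3 = A2; e.g. D (Black) can still go to G. Fixed point.
White's winning region = {C, E, H, J, K}.

C, E, H, J, K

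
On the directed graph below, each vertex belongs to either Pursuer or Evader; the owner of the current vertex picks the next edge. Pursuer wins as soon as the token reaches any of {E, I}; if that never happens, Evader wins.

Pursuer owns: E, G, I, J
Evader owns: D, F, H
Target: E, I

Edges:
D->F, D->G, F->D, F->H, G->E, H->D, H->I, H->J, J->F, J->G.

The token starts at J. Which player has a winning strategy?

A0 = {E, I}
A1: add {G} — G (Pursuer) has G→E.
A2: add {J} — J (Pursuer) has J→G.
A3 = A2; e.g. D (Evader) can still go to F. Fixed point.
J ∈ A2, so Pursuer can force the target.

Pursuer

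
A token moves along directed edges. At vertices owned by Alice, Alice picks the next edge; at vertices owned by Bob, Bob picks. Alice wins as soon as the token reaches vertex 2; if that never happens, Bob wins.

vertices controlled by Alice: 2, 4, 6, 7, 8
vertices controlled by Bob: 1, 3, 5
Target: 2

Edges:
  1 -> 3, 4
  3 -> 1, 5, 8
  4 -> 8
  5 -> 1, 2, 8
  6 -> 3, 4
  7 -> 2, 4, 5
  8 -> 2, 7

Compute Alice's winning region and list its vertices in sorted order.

A0 = {2}
A1: add {7, 8} — 7 (Alice) has 7→2; 8 (Alice) has 8→2.
A2: add {4} — 4 (Alice) has 4→8.
A3: add {6} — 6 (Alice) has 6→4.
A4 = A3; e.g. 1 (Bob) can still go to 3. Fixed point.
Alice's winning region = {2, 4, 6, 7, 8}.

2, 4, 6, 7, 8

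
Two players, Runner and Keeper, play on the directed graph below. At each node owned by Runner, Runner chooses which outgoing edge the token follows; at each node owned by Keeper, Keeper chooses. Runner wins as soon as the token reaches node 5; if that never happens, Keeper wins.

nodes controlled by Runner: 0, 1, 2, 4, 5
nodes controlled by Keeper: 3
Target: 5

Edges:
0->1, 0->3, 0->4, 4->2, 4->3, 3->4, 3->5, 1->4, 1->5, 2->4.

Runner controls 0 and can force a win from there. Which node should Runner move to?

A0 = {5}
A1: add {1} — 1 (Runner) has 1→5.
A2: add {0} — 0 (Runner) has 0→1.
A3 = A2; e.g. 2 (Runner) has no edge into A2. Fixed point.
From 0, successor 1 is in the attractor (rank 1); the other successors 3, 4 are not.

1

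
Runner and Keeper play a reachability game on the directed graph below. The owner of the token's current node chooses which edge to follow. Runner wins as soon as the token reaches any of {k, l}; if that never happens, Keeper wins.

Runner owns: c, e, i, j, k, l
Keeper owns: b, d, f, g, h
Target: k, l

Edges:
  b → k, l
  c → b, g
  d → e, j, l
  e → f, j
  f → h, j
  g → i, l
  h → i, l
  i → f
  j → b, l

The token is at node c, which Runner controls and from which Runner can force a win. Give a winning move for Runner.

A0 = {k, l}
A1: add {b, j} — b (Keeper): all of {k, l} already in; j (Runner) has j→l.
A2: add {c, e} — c (Runner) has c→b; e (Runner) has e→j.
A3: add {d} — d (Keeper): all of {e, j, l} already in.
A4 = A3; e.g. f (Keeper) can still go to h. Fixed point.
From c, successor b is in the attractor (rank 1); the other successor g is not.

b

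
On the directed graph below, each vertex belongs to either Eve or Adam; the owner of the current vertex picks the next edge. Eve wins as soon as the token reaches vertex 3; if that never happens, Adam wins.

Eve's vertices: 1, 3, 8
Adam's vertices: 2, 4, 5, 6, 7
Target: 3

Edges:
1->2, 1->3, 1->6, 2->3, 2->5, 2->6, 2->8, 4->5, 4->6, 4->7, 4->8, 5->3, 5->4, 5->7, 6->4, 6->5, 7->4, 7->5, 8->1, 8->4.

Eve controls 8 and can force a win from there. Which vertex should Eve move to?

A0 = {3}
A1: add {1} — 1 (Eve) has 1→3.
A2: add {8} — 8 (Eve) has 8→1.
A3 = A2; e.g. 2 (Adam) can still go to 5. Fixed point.
From 8, successor 1 is in the attractor (rank 1); the other successor 4 is not.

1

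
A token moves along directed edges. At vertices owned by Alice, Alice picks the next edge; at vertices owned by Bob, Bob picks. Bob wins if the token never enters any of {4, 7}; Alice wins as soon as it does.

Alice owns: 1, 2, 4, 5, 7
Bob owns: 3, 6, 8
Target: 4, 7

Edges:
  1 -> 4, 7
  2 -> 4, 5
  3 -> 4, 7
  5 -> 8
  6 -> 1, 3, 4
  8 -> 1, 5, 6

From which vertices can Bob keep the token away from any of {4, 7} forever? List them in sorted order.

5, 8

A0 = {4, 7}
A1: add {1, 2, 3} — 1 (Alice) has 1→4; 2 (Alice) has 2→4; 3 (Bob): all of {4, 7} already in.
A2: add {6} — 6 (Bob): all of {1, 3, 4} already in.
A3 = A2; e.g. 5 (Alice) has no edge into A2. Fixed point.
Alice's attractor = {1, 2, 3, 4, 6, 7}; Bob avoids the target exactly from the complement.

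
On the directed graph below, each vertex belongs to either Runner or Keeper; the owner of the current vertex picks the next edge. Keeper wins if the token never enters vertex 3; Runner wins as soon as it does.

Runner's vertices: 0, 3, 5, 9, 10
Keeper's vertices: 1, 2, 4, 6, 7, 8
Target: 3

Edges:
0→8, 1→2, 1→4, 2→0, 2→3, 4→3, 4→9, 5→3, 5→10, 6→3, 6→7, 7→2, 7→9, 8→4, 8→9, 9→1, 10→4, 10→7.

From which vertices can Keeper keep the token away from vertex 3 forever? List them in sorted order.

0, 1, 2, 4, 6, 7, 8, 9, 10

A0 = {3}
A1: add {5} — 5 (Runner) has 5→3.
A2 = A1; e.g. 0 (Runner) has no edge into A1. Fixed point.
Runner's attractor = {3, 5}; Keeper avoids the target exactly from the complement.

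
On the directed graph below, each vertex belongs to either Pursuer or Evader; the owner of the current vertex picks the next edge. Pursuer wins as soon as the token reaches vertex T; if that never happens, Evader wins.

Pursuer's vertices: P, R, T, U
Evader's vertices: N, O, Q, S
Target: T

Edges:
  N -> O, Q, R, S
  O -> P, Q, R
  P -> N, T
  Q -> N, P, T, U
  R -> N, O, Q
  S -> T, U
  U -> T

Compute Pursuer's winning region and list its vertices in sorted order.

P, S, T, U

A0 = {T}
A1: add {P, U} — P (Pursuer) has P→T; U (Pursuer) has U→T.
A2: add {S} — S (Evader): all of {T, U} already in.
A3 = A2; e.g. N (Evader) can still go to O. Fixed point.
Pursuer's winning region = {P, S, T, U}.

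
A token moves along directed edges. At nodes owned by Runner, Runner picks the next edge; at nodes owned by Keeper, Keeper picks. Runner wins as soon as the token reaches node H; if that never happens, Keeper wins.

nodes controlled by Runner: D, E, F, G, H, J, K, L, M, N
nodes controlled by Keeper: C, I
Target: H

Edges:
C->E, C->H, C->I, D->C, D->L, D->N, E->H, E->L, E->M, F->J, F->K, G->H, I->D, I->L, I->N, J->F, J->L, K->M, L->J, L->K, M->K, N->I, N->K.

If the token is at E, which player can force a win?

Runner

A0 = {H}
A1: add {E, G} — E (Runner) has E→H; G (Runner) has G→H.
A2 = A1; e.g. C (Keeper) can still go to I. Fixed point.
E ∈ A1, so Runner can force the target.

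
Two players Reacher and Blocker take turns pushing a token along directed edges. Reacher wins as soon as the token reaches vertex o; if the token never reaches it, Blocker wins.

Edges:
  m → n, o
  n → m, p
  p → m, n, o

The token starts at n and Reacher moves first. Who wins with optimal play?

Track states (vertex, player-to-move).
A0 = {(o,Reacher), (o,Blocker)}
A1: add {(m,Reacher), (p,Reacher)}.
A2: add {(n,Blocker)}.
A3 = A2; e.g. (m,Blocker) stays out. (n,Reacher) never enters ⇒ Blocker avoids the target.

Blocker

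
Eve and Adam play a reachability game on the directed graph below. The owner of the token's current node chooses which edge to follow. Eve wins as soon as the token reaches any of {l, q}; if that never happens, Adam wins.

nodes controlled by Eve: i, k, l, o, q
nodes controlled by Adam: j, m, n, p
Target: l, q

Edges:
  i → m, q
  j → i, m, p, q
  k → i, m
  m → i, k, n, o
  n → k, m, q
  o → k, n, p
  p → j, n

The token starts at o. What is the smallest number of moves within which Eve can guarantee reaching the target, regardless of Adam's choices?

3

A0 = {l, q}
A1: add {i} — i (Eve) has i→q.
A2: add {k} — k (Eve) has k→i.
A3: add {o} — o (Eve) has o→k.
A4 = A3; e.g. j (Adam) can still go to m. Fixed point.
o enters the attractor at level 3, so Eve can force the target in 3 moves from there.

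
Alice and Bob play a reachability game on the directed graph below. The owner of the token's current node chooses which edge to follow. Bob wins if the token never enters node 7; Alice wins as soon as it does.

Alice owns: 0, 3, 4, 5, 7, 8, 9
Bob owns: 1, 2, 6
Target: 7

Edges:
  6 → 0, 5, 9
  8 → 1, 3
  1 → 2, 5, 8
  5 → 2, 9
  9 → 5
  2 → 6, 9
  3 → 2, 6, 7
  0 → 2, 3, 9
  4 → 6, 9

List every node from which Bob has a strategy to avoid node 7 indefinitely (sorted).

1, 2, 4, 5, 6, 9

A0 = {7}
A1: add {3} — 3 (Alice) has 3→7.
A2: add {0, 8} — 0 (Alice) has 0→3; 8 (Alice) has 8→3.
A3 = A2; e.g. 1 (Bob) can still go to 2. Fixed point.
Alice's attractor = {0, 3, 7, 8}; Bob avoids the target exactly from the complement.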